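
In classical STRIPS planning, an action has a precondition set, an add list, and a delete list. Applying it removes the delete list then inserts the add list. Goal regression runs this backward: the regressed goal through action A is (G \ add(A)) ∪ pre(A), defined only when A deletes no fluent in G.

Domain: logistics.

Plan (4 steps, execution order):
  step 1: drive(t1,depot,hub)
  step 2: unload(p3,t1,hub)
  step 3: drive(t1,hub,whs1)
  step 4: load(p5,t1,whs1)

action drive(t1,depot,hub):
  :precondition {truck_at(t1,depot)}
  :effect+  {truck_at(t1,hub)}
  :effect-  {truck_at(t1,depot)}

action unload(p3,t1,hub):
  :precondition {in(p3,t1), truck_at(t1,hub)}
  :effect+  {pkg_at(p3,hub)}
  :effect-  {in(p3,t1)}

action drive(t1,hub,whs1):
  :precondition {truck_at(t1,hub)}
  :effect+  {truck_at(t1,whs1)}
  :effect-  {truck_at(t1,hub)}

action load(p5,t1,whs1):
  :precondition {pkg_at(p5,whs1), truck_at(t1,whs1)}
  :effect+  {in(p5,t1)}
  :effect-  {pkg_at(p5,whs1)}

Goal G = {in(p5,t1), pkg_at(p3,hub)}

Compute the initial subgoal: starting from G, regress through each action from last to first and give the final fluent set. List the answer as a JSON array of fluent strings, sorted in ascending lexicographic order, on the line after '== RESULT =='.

Work backward from the goal:
  through step 4 (load(p5,t1,whs1)): drop {in(p5,t1)}, keep {pkg_at(p3,hub)}, require {pkg_at(p5,whs1), truck_at(t1,whs1)}
    → {pkg_at(p3,hub), pkg_at(p5,whs1), truck_at(t1,whs1)}
  through step 3 (drive(t1,hub,whs1)): drop {truck_at(t1,whs1)}, keep {pkg_at(p3,hub), pkg_at(p5,whs1)}, require {truck_at(t1,hub)}
    → {pkg_at(p3,hub), pkg_at(p5,whs1), truck_at(t1,hub)}
  through step 2 (unload(p3,t1,hub)): drop {pkg_at(p3,hub)}, keep {pkg_at(p5,whs1), truck_at(t1,hub)}, require {in(p3,t1), truck_at(t1,hub)}
    → {in(p3,t1), pkg_at(p5,whs1), truck_at(t1,hub)}
  through step 1 (drive(t1,depot,hub)): drop {truck_at(t1,hub)}, keep {in(p3,t1), pkg_at(p5,whs1)}, require {truck_at(t1,depot)}
    → {in(p3,t1), pkg_at(p5,whs1), truck_at(t1,depot)}

== RESULT ==
["in(p3,t1)", "pkg_at(p5,whs1)", "truck_at(t1,depot)"]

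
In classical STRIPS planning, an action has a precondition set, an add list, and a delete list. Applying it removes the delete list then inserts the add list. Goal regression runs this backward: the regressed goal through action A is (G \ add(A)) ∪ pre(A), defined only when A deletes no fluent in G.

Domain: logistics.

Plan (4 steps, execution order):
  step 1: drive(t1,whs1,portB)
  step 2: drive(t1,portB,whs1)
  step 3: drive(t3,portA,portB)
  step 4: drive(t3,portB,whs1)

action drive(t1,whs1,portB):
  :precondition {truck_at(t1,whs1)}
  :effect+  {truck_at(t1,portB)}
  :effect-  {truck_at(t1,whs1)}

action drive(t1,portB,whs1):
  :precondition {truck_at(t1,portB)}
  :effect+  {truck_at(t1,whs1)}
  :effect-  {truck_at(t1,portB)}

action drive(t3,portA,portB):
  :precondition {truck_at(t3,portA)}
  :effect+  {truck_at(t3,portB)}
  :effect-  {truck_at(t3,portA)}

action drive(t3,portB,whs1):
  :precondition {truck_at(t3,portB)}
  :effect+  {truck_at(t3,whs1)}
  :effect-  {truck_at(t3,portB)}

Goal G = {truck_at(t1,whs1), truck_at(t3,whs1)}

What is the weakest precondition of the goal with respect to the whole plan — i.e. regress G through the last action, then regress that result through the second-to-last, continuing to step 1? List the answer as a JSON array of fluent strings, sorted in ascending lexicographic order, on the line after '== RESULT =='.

Regress step by step:
  through step 4 (drive(t3,portB,whs1)): drop {truck_at(t3,whs1)}, keep {truck_at(t1,whs1)}, require {truck_at(t3,portB)}
    → {truck_at(t1,whs1), truck_at(t3,portB)}
  through step 3 (drive(t3,portA,portB)): drop {truck_at(t3,portB)}, keep {truck_at(t1,whs1)}, require {truck_at(t3,portA)}
    → {truck_at(t1,whs1), truck_at(t3,portA)}
  through step 2 (drive(t1,portB,whs1)): drop {truck_at(t1,whs1)}, keep {truck_at(t3,portA)}, require {truck_at(t1,portB)}
    → {truck_at(t1,portB), truck_at(t3,portA)}
  through step 1 (drive(t1,whs1,portB)): drop {truck_at(t1,portB)}, keep {truck_at(t3,portA)}, require {truck_at(t1,whs1)}
    → {truck_at(t1,whs1), truck_at(t3,portA)}

== RESULT ==
["truck_at(t1,whs1)", "truck_at(t3,portA)"]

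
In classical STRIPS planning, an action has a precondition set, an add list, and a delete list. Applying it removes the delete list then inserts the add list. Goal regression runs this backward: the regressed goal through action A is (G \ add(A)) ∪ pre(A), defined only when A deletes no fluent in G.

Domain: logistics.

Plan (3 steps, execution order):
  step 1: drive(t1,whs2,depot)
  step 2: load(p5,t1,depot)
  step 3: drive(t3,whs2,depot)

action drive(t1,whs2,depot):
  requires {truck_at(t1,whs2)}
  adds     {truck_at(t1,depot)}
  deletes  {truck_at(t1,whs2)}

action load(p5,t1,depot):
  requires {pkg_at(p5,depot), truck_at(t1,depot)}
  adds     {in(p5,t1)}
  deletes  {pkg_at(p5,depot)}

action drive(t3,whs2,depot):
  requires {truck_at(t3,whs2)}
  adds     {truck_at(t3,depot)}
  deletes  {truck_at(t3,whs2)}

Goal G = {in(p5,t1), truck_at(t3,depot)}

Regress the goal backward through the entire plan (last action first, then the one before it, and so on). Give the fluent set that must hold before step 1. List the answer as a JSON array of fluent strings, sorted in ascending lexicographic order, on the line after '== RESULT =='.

Regress step by step:
  through step 3 (drive(t3,whs2,depot)): drop {truck_at(t3,depot)}, keep {in(p5,t1)}, require {truck_at(t3,whs2)}
    → {in(p5,t1), truck_at(t3,whs2)}
  through step 2 (load(p5,t1,depot)): drop {in(p5,t1)}, keep {truck_at(t3,whs2)}, require {pkg_at(p5,depot), truck_at(t1,depot)}
    → {pkg_at(p5,depot), truck_at(t1,depot), truck_at(t3,whs2)}
  through step 1 (drive(t1,whs2,depot)): drop {truck_at(t1,depot)}, keep {pkg_at(p5,depot), truck_at(t3,whs2)}, require {truck_at(t1,whs2)}
    → {pkg_at(p5,depot), truck_at(t1,whs2), truck_at(t3,whs2)}

== RESULT ==
["pkg_at(p5,depot)", "truck_at(t1,whs2)", "truck_at(t3,whs2)"]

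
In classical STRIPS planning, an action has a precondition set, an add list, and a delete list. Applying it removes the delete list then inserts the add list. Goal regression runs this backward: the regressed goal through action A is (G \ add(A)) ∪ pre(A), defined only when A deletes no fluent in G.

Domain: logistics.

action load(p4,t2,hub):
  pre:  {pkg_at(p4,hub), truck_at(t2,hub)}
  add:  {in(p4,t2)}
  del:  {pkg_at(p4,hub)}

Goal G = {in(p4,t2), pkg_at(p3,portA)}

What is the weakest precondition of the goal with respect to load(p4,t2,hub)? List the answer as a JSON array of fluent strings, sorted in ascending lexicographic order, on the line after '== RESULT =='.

Compute (G \ add) ∪ pre:
  G ∩ del = {}  (empty — regression defined)
  G \ add = {in(p4,t2), pkg_at(p3,portA)} \ {in(p4,t2)} = {pkg_at(p3,portA)}
  ∪ pre   = {pkg_at(p3,portA)} ∪ {pkg_at(p4,hub), truck_at(t2,hub)}
          = {pkg_at(p3,portA), pkg_at(p4,hub), truck_at(t2,hub)}

== RESULT ==
["pkg_at(p3,portA)", "pkg_at(p4,hub)", "truck_at(t2,hub)"]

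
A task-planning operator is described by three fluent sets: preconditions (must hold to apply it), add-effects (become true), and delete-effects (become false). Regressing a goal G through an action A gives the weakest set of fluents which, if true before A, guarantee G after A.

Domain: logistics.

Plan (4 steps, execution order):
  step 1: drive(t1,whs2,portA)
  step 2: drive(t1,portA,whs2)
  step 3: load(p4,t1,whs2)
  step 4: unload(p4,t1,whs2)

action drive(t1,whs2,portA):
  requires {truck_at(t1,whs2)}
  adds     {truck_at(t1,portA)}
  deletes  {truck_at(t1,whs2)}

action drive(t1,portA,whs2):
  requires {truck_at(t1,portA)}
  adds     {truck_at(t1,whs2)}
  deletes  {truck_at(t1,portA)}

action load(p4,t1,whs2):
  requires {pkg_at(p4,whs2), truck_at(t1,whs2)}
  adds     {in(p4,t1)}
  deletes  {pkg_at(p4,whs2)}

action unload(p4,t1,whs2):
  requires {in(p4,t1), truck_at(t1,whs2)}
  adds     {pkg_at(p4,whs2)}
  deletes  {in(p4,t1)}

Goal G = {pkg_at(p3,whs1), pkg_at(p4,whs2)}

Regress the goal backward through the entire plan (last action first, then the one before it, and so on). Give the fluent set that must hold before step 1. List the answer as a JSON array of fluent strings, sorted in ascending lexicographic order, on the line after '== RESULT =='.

Work backward from the goal:
  through step 4 (unload(p4,t1,whs2)): drop {pkg_at(p4,whs2)}, keep {pkg_at(p3,whs1)}, require {in(p4,t1), truck_at(t1,whs2)}
    → {in(p4,t1), pkg_at(p3,whs1), truck_at(t1,whs2)}
  through step 3 (load(p4,t1,whs2)): drop {in(p4,t1)}, keep {pkg_at(p3,whs1), truck_at(t1,whs2)}, require {pkg_at(p4,whs2), truck_at(t1,whs2)}
    → {pkg_at(p3,whs1), pkg_at(p4,whs2), truck_at(t1,whs2)}
  through step 2 (drive(t1,portA,whs2)): drop {truck_at(t1,whs2)}, keep {pkg_at(p3,whs1), pkg_at(p4,whs2)}, require {truck_at(t1,portA)}
    → {pkg_at(p3,whs1), pkg_at(p4,whs2), truck_at(t1,portA)}
  through step 1 (drive(t1,whs2,portA)): drop {truck_at(t1,portA)}, keep {pkg_at(p3,whs1), pkg_at(p4,whs2)}, require {truck_at(t1,whs2)}
    → {pkg_at(p3,whs1), pkg_at(p4,whs2), truck_at(t1,whs2)}

== RESULT ==
["pkg_at(p3,whs1)", "pkg_at(p4,whs2)", "truck_at(t1,whs2)"]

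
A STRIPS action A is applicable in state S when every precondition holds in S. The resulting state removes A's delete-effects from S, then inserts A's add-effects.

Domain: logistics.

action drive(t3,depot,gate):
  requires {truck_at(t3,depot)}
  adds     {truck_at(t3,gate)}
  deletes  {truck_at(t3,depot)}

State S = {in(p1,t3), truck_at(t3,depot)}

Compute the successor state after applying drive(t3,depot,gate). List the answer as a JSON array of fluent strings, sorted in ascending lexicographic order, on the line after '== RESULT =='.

Progress:
  pre ⊆ S: {truck_at(t3,depot)} ⊆ S  — applicable
  S \ del = {in(p1,t3)}
  ∪ add   = {in(p1,t3), truck_at(t3,gate)}

== RESULT ==
["in(p1,t3)", "truck_at(t3,gate)"]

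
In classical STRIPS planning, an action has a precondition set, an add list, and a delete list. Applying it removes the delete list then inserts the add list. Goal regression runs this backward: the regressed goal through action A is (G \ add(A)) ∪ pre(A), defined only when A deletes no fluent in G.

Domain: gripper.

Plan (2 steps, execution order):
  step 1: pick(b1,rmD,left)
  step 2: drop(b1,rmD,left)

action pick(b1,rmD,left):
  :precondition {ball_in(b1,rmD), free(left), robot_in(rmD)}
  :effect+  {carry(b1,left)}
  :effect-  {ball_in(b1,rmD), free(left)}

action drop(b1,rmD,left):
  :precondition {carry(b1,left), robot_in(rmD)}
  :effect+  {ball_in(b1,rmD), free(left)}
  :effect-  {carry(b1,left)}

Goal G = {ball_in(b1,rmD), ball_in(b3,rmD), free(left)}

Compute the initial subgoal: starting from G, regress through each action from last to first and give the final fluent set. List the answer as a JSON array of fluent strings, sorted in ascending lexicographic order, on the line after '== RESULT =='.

Work backward from the goal:
  through step 2 (drop(b1,rmD,left)): drop {ball_in(b1,rmD), free(left)}, keep {ball_in(b3,rmD)}, require {carry(b1,left), robot_in(rmD)}
    → {ball_in(b3,rmD), carry(b1,left), robot_in(rmD)}
  through step 1 (pick(b1,rmD,left)): drop {carry(b1,left)}, keep {ball_in(b3,rmD), robot_in(rmD)}, require {ball_in(b1,rmD), free(left), robot_in(rmD)}
    → {ball_in(b1,rmD), ball_in(b3,rmD), free(left), robot_in(rmD)}

== RESULT ==
["ball_in(b1,rmD)", "ball_in(b3,rmD)", "free(left)", "robot_in(rmD)"]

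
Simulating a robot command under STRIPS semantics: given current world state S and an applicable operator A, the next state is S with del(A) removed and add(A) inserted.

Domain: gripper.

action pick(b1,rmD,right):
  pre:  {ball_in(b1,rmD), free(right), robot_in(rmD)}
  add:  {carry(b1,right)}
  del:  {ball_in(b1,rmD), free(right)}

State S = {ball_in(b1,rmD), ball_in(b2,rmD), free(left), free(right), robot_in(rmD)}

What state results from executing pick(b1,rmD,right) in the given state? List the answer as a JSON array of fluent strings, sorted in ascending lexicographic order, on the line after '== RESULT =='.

Compute (S \ del) ∪ add:
  pre ⊆ S: {ball_in(b1,rmD), free(right), robot_in(rmD)} ⊆ S  — applicable
  S \ del = {ball_in(b2,rmD), free(left), robot_in(rmD)}
  ∪ add   = {ball_in(b2,rmD), carry(b1,right), free(left), robot_in(rmD)}

== RESULT ==
["ball_in(b2,rmD)", "carry(b1,right)", "free(left)", "robot_in(rmD)"]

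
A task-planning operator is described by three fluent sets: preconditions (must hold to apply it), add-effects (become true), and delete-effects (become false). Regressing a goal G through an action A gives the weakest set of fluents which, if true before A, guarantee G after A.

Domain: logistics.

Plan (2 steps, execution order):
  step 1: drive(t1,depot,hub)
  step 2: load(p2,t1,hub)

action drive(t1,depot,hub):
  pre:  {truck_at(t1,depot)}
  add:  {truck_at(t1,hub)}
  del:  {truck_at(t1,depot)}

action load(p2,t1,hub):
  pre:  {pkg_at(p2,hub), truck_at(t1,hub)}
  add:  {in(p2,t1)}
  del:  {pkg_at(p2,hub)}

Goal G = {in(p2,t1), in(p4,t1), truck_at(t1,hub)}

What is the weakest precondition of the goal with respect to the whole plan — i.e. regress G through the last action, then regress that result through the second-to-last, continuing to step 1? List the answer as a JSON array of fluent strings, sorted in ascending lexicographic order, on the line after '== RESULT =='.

Regress step by step:
  through step 2 (load(p2,t1,hub)): drop {in(p2,t1)}, keep {in(p4,t1), truck_at(t1,hub)}, require {pkg_at(p2,hub), truck_at(t1,hub)}
    → {in(p4,t1), pkg_at(p2,hub), truck_at(t1,hub)}
  through step 1 (drive(t1,depot,hub)): drop {truck_at(t1,hub)}, keep {in(p4,t1), pkg_at(p2,hub)}, require {truck_at(t1,depot)}
    → {in(p4,t1), pkg_at(p2,hub), truck_at(t1,depot)}

== RESULT ==
["in(p4,t1)", "pkg_at(p2,hub)", "truck_at(t1,depot)"]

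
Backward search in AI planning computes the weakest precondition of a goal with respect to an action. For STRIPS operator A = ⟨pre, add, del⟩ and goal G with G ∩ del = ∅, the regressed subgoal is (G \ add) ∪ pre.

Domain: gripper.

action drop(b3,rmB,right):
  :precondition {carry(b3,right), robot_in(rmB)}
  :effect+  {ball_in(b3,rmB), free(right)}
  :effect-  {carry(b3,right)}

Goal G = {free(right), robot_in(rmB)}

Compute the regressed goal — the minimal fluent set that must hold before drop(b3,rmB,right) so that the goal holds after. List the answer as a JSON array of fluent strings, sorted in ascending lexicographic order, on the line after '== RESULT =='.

Regress:
  G ∩ del = {}  (empty — regression defined)
  G \ add = {free(right), robot_in(rmB)} \ {ball_in(b3,rmB), free(right)} = {robot_in(rmB)}
  ∪ pre   = {robot_in(rmB)} ∪ {carry(b3,right), robot_in(rmB)}
          = {carry(b3,right), robot_in(rmB)}

== RESULT ==
["carry(b3,right)", "robot_in(rmB)"]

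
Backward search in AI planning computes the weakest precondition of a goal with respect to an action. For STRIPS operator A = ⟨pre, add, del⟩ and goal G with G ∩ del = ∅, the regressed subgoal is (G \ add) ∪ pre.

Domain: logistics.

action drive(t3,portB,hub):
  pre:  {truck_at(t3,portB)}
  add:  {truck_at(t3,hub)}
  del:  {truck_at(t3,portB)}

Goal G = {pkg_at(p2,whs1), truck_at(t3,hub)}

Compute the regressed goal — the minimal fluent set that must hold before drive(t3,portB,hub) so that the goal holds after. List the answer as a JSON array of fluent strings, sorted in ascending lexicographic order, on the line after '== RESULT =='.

Compute (G \ add) ∪ pre:
  G ∩ del = {}  (empty — regression defined)
  G \ add = {pkg_at(p2,whs1), truck_at(t3,hub)} \ {truck_at(t3,hub)} = {pkg_at(p2,whs1)}
  ∪ pre   = {pkg_at(p2,whs1)} ∪ {truck_at(t3,portB)}
          = {pkg_at(p2,whs1), truck_at(t3,portB)}

== RESULT ==
["pkg_at(p2,whs1)", "truck_at(t3,portB)"]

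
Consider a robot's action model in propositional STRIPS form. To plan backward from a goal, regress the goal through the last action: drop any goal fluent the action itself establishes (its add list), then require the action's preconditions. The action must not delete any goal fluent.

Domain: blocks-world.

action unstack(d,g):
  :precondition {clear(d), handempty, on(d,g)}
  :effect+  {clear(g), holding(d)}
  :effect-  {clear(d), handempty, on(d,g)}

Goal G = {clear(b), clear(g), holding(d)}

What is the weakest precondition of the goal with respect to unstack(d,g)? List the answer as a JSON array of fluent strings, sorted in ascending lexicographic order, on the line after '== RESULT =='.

Regress:
  G ∩ del = {}  (empty — regression defined)
  G \ add = {clear(b), clear(g), holding(d)} \ {clear(g), holding(d)} = {clear(b)}
  ∪ pre   = {clear(b)} ∪ {clear(d), handempty, on(d,g)}
          = {clear(b), clear(d), handempty, on(d,g)}

== RESULT ==
["clear(b)", "clear(d)", "handempty", "on(d,g)"]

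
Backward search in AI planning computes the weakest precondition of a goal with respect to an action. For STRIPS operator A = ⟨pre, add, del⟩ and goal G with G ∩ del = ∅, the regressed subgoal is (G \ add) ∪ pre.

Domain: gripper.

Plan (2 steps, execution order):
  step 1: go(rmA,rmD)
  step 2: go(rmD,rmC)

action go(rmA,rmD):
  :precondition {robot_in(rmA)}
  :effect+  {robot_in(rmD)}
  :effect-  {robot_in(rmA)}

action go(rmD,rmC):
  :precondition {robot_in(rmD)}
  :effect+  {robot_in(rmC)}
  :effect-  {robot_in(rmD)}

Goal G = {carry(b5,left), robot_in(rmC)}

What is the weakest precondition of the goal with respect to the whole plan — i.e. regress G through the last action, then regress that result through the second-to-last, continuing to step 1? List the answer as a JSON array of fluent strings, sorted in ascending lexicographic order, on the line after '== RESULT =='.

Work backward from the goal:
  through step 2 (go(rmD,rmC)): drop {robot_in(rmC)}, keep {carry(b5,left)}, require {robot_in(rmD)}
    → {carry(b5,left), robot_in(rmD)}
  through step 1 (go(rmA,rmD)): drop {robot_in(rmD)}, keep {carry(b5,left)}, require {robot_in(rmA)}
    → {carry(b5,left), robot_in(rmA)}

== RESULT ==
["carry(b5,left)", "robot_in(rmA)"]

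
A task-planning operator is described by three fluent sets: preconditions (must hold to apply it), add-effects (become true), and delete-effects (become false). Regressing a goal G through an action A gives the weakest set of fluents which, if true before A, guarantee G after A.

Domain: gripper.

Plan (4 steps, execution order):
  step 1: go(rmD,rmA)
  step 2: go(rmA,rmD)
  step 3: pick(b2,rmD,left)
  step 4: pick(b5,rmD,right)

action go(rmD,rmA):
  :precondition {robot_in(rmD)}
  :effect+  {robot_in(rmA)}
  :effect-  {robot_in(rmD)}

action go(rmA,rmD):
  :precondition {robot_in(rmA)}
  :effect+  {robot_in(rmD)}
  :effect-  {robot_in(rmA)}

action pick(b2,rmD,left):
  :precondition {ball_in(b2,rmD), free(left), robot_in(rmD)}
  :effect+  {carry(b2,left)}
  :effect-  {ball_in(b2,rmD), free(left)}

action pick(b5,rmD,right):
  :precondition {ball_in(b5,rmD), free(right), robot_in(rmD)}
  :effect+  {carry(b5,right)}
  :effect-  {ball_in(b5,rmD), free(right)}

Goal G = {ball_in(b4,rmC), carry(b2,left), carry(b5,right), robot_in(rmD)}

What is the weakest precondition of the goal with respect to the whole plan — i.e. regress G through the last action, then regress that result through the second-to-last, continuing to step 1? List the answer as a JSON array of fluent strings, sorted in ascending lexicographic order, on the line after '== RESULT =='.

Regress step by step:
  through step 4 (pick(b5,rmD,right)): drop {carry(b5,right)}, keep {ball_in(b4,rmC), carry(b2,left), robot_in(rmD)}, require {ball_in(b5,rmD), free(right), robot_in(rmD)}
    → {ball_in(b4,rmC), ball_in(b5,rmD), carry(b2,left), free(right), robot_in(rmD)}
  through step 3 (pick(b2,rmD,left)): drop {carry(b2,left)}, keep {ball_in(b4,rmC), ball_in(b5,rmD), free(right), robot_in(rmD)}, require {ball_in(b2,rmD), free(left), robot_in(rmD)}
    → {ball_in(b2,rmD), ball_in(b4,rmC), ball_in(b5,rmD), free(left), free(right), robot_in(rmD)}
  through step 2 (go(rmA,rmD)): drop {robot_in(rmD)}, keep {ball_in(b2,rmD), ball_in(b4,rmC), ball_in(b5,rmD), free(left), free(right)}, require {robot_in(rmA)}
    → {ball_in(b2,rmD), ball_in(b4,rmC), ball_in(b5,rmD), free(left), free(right), robot_in(rmA)}
  through step 1 (go(rmD,rmA)): drop {robot_in(rmA)}, keep {ball_in(b2,rmD), ball_in(b4,rmC), ball_in(b5,rmD), free(left), free(right)}, require {robot_in(rmD)}
    → {ball_in(b2,rmD), ball_in(b4,rmC), ball_in(b5,rmD), free(left), free(right), robot_in(rmD)}

== RESULT ==
["ball_in(b2,rmD)", "ball_in(b4,rmC)", "ball_in(b5,rmD)", "free(left)", "free(right)", "robot_in(rmD)"]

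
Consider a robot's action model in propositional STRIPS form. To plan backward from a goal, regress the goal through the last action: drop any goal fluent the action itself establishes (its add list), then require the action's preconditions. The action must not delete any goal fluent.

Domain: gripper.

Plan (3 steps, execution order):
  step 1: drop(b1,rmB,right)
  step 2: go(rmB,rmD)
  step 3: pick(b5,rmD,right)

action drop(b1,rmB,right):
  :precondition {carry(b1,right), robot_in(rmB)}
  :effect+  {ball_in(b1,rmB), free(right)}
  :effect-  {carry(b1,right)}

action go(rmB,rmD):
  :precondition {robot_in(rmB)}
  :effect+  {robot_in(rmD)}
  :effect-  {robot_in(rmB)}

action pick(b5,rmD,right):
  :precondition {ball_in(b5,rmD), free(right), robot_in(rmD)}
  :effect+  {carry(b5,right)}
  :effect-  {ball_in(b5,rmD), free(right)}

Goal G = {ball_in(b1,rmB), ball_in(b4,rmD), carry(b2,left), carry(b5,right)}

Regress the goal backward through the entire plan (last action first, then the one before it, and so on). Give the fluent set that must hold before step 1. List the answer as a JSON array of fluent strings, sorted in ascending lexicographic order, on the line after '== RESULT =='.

Work backward from the goal:
  through step 3 (pick(b5,rmD,right)): drop {carry(b5,right)}, keep {ball_in(b1,rmB), ball_in(b4,rmD), carry(b2,left)}, require {ball_in(b5,rmD), free(right), robot_in(rmD)}
    → {ball_in(b1,rmB), ball_in(b4,rmD), ball_in(b5,rmD), carry(b2,left), free(right), robot_in(rmD)}
  through step 2 (go(rmB,rmD)): drop {robot_in(rmD)}, keep {ball_in(b1,rmB), ball_in(b4,rmD), ball_in(b5,rmD), carry(b2,left), free(right)}, require {robot_in(rmB)}
    → {ball_in(b1,rmB), ball_in(b4,rmD), ball_in(b5,rmD), carry(b2,left), free(right), robot_in(rmB)}
  through step 1 (drop(b1,rmB,right)): drop {ball_in(b1,rmB), free(right)}, keep {ball_in(b4,rmD), ball_in(b5,rmD), carry(b2,left), robot_in(rmB)}, require {carry(b1,right), robot_in(rmB)}
    → {ball_in(b4,rmD), ball_in(b5,rmD), carry(b1,right), carry(b2,left), robot_in(rmB)}

== RESULT ==
["ball_in(b4,rmD)", "ball_in(b5,rmD)", "carry(b1,right)", "carry(b2,left)", "robot_in(rmB)"]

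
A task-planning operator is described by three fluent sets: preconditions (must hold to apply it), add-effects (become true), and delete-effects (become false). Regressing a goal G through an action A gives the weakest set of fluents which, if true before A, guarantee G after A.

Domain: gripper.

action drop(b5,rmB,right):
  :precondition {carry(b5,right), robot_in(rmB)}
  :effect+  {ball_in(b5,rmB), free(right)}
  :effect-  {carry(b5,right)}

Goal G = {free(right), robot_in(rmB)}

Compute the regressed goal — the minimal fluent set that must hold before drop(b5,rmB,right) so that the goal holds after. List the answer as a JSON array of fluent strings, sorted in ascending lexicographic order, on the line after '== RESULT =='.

Regress:
  G ∩ del = {}  (empty — regression defined)
  G \ add = {free(right), robot_in(rmB)} \ {ball_in(b5,rmB), free(right)} = {robot_in(rmB)}
  ∪ pre   = {robot_in(rmB)} ∪ {carry(b5,right), robot_in(rmB)}
          = {carry(b5,right), robot_in(rmB)}

== RESULT ==
["carry(b5,right)", "robot_in(rmB)"]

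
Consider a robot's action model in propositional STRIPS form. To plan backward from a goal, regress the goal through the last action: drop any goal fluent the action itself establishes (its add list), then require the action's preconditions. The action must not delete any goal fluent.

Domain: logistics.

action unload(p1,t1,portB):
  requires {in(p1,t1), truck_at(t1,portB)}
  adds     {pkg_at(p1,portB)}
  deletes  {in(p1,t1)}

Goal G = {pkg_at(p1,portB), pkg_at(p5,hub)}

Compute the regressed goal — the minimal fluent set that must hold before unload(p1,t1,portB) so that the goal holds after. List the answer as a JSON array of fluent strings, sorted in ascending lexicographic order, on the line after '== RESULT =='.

Regress:
  G ∩ del = {}  (empty — regression defined)
  G \ add = {pkg_at(p1,portB), pkg_at(p5,hub)} \ {pkg_at(p1,portB)} = {pkg_at(p5,hub)}
  ∪ pre   = {pkg_at(p5,hub)} ∪ {in(p1,t1), truck_at(t1,portB)}
          = {in(p1,t1), pkg_at(p5,hub), truck_at(t1,portB)}

== RESULT ==
["in(p1,t1)", "pkg_at(p5,hub)", "truck_at(t1,portB)"]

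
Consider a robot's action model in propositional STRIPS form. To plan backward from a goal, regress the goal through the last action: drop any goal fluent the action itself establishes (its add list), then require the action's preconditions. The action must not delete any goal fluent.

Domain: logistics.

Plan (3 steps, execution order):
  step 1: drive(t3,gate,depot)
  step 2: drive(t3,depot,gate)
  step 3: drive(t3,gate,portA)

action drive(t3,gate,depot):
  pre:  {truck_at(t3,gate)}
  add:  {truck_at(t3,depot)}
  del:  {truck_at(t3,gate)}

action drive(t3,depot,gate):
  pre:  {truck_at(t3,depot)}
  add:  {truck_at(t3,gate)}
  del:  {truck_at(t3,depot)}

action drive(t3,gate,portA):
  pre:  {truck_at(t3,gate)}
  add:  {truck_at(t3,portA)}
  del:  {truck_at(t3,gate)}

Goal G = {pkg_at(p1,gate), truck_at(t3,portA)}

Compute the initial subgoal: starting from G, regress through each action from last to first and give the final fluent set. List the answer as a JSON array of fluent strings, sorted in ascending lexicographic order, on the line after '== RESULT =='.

Regress step by step:
  through step 3 (drive(t3,gate,portA)): drop {truck_at(t3,portA)}, keep {pkg_at(p1,gate)}, require {truck_at(t3,gate)}
    → {pkg_at(p1,gate), truck_at(t3,gate)}
  through step 2 (drive(t3,depot,gate)): drop {truck_at(t3,gate)}, keep {pkg_at(p1,gate)}, require {truck_at(t3,depot)}
    → {pkg_at(p1,gate), truck_at(t3,depot)}
  through step 1 (drive(t3,gate,depot)): drop {truck_at(t3,depot)}, keep {pkg_at(p1,gate)}, require {truck_at(t3,gate)}
    → {pkg_at(p1,gate), truck_at(t3,gate)}

== RESULT ==
["pkg_at(p1,gate)", "truck_at(t3,gate)"]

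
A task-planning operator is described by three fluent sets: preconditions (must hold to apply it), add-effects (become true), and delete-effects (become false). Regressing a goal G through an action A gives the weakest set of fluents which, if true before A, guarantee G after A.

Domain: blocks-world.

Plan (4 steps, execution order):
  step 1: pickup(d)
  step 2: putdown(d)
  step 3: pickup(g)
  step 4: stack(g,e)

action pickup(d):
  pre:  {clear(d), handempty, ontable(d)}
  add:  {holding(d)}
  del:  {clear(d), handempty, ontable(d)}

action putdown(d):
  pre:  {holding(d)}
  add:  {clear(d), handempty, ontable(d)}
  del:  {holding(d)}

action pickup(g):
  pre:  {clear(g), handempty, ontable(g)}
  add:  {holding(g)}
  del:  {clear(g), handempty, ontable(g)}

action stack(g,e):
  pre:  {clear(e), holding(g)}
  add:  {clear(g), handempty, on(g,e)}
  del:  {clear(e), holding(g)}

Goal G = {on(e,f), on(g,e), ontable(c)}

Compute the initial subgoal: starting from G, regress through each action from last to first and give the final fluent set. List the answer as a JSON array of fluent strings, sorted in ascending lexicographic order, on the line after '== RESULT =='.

Work backward from the goal:
  through step 4 (stack(g,e)): drop {on(g,e)}, keep {on(e,f), ontable(c)}, require {clear(e), holding(g)}
    → {clear(e), holding(g), on(e,f), ontable(c)}
  through step 3 (pickup(g)): drop {holding(g)}, keep {clear(e), on(e,f), ontable(c)}, require {clear(g), handempty, ontable(g)}
    → {clear(e), clear(g), handempty, on(e,f), ontable(c), ontable(g)}
  through step 2 (putdown(d)): drop {handempty}, keep {clear(e), clear(g), on(e,f), ontable(c), ontable(g)}, require {holding(d)}
    → {clear(e), clear(g), holding(d), on(e,f), ontable(c), ontable(g)}
  through step 1 (pickup(d)): drop {holding(d)}, keep {clear(e), clear(g), on(e,f), ontable(c), ontable(g)}, require {clear(d), handempty, ontable(d)}
    → {clear(d), clear(e), clear(g), handempty, on(e,f), ontable(c), ontable(d), ontable(g)}

== RESULT ==
["clear(d)", "clear(e)", "clear(g)", "handempty", "on(e,f)", "ontable(c)", "ontable(d)", "ontable(g)"]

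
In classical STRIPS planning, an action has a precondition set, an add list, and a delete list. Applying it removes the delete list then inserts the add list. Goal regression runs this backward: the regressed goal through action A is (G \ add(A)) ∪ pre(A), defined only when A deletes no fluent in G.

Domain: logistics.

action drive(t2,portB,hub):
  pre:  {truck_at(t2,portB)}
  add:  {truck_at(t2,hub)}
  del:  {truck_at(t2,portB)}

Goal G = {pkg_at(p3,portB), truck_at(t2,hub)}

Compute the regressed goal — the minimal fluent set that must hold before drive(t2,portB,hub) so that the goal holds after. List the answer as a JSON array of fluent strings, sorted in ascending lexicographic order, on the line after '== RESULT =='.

Compute (G \ add) ∪ pre:
  G ∩ del = {}  (empty — regression defined)
  G \ add = {pkg_at(p3,portB), truck_at(t2,hub)} \ {truck_at(t2,hub)} = {pkg_at(p3,portB)}
  ∪ pre   = {pkg_at(p3,portB)} ∪ {truck_at(t2,portB)}
          = {pkg_at(p3,portB), truck_at(t2,portB)}

== RESULT ==
["pkg_at(p3,portB)", "truck_at(t2,portB)"]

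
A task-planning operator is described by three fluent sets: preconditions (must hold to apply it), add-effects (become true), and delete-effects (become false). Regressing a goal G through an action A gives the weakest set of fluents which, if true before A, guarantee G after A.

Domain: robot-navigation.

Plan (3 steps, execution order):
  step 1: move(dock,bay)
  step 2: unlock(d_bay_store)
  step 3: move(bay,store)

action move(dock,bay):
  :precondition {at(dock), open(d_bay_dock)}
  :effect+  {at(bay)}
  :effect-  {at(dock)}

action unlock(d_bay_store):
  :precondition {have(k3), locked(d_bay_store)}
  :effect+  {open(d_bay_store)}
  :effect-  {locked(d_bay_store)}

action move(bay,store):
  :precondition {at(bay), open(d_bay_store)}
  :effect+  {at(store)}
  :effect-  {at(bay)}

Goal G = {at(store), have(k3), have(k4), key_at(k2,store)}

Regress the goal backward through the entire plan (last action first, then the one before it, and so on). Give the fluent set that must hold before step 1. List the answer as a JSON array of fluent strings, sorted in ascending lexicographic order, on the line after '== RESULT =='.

Regress step by step:
  through step 3 (move(bay,store)): drop {at(store)}, keep {have(k3), have(k4), key_at(k2,store)}, require {at(bay), open(d_bay_store)}
    → {at(bay), have(k3), have(k4), key_at(k2,store), open(d_bay_store)}
  through step 2 (unlock(d_bay_store)): drop {open(d_bay_store)}, keep {at(bay), have(k3), have(k4), key_at(k2,store)}, require {have(k3), locked(d_bay_store)}
    → {at(bay), have(k3), have(k4), key_at(k2,store), locked(d_bay_store)}
  through step 1 (move(dock,bay)): drop {at(bay)}, keep {have(k3), have(k4), key_at(k2,store), locked(d_bay_store)}, require {at(dock), open(d_bay_dock)}
    → {at(dock), have(k3), have(k4), key_at(k2,store), locked(d_bay_store), open(d_bay_dock)}

== RESULT ==
["at(dock)", "have(k3)", "have(k4)", "key_at(k2,store)", "locked(d_bay_store)", "open(d_bay_dock)"]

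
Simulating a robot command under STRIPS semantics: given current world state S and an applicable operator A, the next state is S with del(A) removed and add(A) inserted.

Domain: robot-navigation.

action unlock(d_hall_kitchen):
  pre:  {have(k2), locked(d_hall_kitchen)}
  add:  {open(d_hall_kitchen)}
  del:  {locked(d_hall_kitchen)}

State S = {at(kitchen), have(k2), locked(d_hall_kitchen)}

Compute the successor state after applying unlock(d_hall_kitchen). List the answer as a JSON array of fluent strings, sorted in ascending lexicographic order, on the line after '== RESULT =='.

Progress:
  pre ⊆ S: {have(k2), locked(d_hall_kitchen)} ⊆ S  — applicable
  S \ del = {at(kitchen), have(k2)}
  ∪ add   = {at(kitchen), have(k2), open(d_hall_kitchen)}

== RESULT ==
["at(kitchen)", "have(k2)", "open(d_hall_kitchen)"]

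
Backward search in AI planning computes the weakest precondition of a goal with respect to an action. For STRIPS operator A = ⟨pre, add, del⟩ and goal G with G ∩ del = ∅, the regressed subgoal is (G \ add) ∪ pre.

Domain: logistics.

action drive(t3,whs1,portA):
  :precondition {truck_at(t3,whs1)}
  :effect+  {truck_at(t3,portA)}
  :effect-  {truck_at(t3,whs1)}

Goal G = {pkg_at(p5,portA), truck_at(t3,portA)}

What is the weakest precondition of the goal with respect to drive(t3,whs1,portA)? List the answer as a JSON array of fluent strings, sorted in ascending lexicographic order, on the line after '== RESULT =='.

Regress:
  G ∩ del = {}  (empty — regression defined)
  G \ add = {pkg_at(p5,portA), truck_at(t3,portA)} \ {truck_at(t3,portA)} = {pkg_at(p5,portA)}
  ∪ pre   = {pkg_at(p5,portA)} ∪ {truck_at(t3,whs1)}
          = {pkg_at(p5,portA), truck_at(t3,whs1)}

== RESULT ==
["pkg_at(p5,portA)", "truck_at(t3,whs1)"]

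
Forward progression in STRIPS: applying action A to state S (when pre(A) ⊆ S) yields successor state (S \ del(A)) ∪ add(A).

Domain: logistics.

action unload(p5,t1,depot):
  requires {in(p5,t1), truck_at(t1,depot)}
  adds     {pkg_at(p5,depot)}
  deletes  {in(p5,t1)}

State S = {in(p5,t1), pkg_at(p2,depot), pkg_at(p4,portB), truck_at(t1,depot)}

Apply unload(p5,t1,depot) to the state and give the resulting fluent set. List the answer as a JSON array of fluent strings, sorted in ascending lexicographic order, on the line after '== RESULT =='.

Compute (S \ del) ∪ add:
  pre ⊆ S: {in(p5,t1), truck_at(t1,depot)} ⊆ S  — applicable
  S \ del = {pkg_at(p2,depot), pkg_at(p4,portB), truck_at(t1,depot)}
  ∪ add   = {pkg_at(p2,depot), pkg_at(p4,portB), pkg_at(p5,depot), truck_at(t1,depot)}

== RESULT ==
["pkg_at(p2,depot)", "pkg_at(p4,portB)", "pkg_at(p5,depot)", "truck_at(t1,depot)"]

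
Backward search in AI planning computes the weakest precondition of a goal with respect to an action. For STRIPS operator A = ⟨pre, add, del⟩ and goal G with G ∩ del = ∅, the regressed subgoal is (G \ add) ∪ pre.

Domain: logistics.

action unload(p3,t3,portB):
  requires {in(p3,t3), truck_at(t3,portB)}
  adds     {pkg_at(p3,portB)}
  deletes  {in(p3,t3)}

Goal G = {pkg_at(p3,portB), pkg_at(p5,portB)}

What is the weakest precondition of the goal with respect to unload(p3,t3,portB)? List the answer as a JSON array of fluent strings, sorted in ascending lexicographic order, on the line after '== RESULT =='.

Regress:
  G ∩ del = {}  (empty — regression defined)
  G \ add = {pkg_at(p3,portB), pkg_at(p5,portB)} \ {pkg_at(p3,portB)} = {pkg_at(p5,portB)}
  ∪ pre   = {pkg_at(p5,portB)} ∪ {in(p3,t3), truck_at(t3,portB)}
          = {in(p3,t3), pkg_at(p5,portB), truck_at(t3,portB)}

== RESULT ==
["in(p3,t3)", "pkg_at(p5,portB)", "truck_at(t3,portB)"]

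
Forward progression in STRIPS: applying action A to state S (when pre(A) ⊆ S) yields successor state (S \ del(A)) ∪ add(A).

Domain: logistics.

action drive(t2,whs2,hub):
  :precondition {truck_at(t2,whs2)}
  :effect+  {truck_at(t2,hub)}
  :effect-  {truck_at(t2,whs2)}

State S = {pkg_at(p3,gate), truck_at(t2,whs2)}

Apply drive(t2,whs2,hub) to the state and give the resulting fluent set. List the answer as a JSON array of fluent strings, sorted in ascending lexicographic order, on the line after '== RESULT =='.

Compute (S \ del) ∪ add:
  pre ⊆ S: {truck_at(t2,whs2)} ⊆ S  — applicable
  S \ del = {pkg_at(p3,gate)}
  ∪ add   = {pkg_at(p3,gate), truck_at(t2,hub)}

== RESULT ==
["pkg_at(p3,gate)", "truck_at(t2,hub)"]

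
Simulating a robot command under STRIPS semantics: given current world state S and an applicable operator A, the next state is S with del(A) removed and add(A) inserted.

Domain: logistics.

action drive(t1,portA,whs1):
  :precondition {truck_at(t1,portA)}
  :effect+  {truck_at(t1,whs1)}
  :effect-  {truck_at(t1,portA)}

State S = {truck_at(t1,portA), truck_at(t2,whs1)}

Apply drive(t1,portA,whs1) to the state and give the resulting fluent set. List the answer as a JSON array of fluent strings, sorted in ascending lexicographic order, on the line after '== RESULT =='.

Progress:
  pre ⊆ S: {truck_at(t1,portA)} ⊆ S  — applicable
  S \ del = {truck_at(t2,whs1)}
  ∪ add   = {truck_at(t1,whs1), truck_at(t2,whs1)}

== RESULT ==
["truck_at(t1,whs1)", "truck_at(t2,whs1)"]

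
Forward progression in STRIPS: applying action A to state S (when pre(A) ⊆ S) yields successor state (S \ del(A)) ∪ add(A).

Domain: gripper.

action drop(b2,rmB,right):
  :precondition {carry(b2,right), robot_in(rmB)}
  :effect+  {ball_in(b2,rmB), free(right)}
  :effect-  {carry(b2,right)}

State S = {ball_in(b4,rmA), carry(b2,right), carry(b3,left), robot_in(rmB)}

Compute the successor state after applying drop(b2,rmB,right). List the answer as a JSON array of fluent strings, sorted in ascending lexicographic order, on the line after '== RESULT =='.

Compute (S \ del) ∪ add:
  pre ⊆ S: {carry(b2,right), robot_in(rmB)} ⊆ S  — applicable
  S \ del = {ball_in(b4,rmA), carry(b3,left), robot_in(rmB)}
  ∪ add   = {ball_in(b2,rmB), ball_in(b4,rmA), carry(b3,left), free(right), robot_in(rmB)}

== RESULT ==
["ball_in(b2,rmB)", "ball_in(b4,rmA)", "carry(b3,left)", "free(right)", "robot_in(rmB)"]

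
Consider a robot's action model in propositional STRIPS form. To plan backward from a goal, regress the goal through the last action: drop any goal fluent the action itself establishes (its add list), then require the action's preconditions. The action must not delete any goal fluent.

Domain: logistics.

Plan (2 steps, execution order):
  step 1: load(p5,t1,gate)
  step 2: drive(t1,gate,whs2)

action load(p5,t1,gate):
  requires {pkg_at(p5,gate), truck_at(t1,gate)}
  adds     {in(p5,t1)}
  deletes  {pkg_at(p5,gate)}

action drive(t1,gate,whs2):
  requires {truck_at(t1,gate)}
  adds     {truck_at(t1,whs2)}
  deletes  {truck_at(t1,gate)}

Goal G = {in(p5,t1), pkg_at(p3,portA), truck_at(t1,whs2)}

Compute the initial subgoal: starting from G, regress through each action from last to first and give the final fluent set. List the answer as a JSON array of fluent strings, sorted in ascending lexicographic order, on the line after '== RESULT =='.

Regress step by step:
  through step 2 (drive(t1,gate,whs2)): drop {truck_at(t1,whs2)}, keep {in(p5,t1), pkg_at(p3,portA)}, require {truck_at(t1,gate)}
    → {in(p5,t1), pkg_at(p3,portA), truck_at(t1,gate)}
  through step 1 (load(p5,t1,gate)): drop {in(p5,t1)}, keep {pkg_at(p3,portA), truck_at(t1,gate)}, require {pkg_at(p5,gate), truck_at(t1,gate)}
    → {pkg_at(p3,portA), pkg_at(p5,gate), truck_at(t1,gate)}

== RESULT ==
["pkg_at(p3,portA)", "pkg_at(p5,gate)", "truck_at(t1,gate)"]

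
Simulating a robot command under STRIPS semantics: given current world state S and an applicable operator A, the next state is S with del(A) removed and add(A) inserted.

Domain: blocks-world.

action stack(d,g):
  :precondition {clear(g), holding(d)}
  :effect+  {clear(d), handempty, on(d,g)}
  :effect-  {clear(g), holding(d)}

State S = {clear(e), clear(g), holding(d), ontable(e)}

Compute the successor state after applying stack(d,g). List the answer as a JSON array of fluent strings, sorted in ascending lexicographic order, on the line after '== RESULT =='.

Compute (S \ del) ∪ add:
  pre ⊆ S: {clear(g), holding(d)} ⊆ S  — applicable
  S \ del = {clear(e), ontable(e)}
  ∪ add   = {clear(d), clear(e), handempty, on(d,g), ontable(e)}

== RESULT ==
["clear(d)", "clear(e)", "handempty", "on(d,g)", "ontable(e)"]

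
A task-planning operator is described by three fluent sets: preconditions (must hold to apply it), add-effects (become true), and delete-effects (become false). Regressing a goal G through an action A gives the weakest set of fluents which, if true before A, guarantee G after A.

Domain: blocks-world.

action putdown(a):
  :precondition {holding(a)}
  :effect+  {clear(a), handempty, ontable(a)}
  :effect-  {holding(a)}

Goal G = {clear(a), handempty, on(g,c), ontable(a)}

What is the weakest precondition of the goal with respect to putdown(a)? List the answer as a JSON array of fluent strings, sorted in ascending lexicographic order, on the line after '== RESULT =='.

Regress:
  G ∩ del = {}  (empty — regression defined)
  G \ add = {clear(a), handempty, on(g,c), ontable(a)} \ {clear(a), handempty, ontable(a)} = {on(g,c)}
  ∪ pre   = {on(g,c)} ∪ {holding(a)}
          = {holding(a), on(g,c)}

== RESULT ==
["holding(a)", "on(g,c)"]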